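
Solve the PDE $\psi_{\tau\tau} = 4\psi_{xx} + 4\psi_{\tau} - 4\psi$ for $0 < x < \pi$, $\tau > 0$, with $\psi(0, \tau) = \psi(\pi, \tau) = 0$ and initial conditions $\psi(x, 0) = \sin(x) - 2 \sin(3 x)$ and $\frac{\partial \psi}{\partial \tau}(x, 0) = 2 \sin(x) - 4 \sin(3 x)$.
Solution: Substitute $\psi = e^{2\tau}u$, i.e. $u = e^{-2\tau}\psi$.
By the product rule, $\psi_{\tau} = e^{2\tau}(u_{\tau} + 2u)$, $\psi_{\tau\tau} = e^{2\tau}(u_{\tau\tau} + 4u_{\tau} + 4u)$, $\psi_{xx} = e^{2\tau}u_{xx}$.
Substituting into the PDE and dividing by $e^{2\tau}$: $u_{\tau\tau} + 4u_{\tau} + 4u = 4u_{xx} + 4(u_{\tau} + 2u) - 4u$.
The lower-order terms cancel, leaving the standard wave equation $u_{\tau\tau} = 4u_{xx}$.
Initial data for $u$: $u(x,0) = \psi(x,0) = \sin(x) - 2 \sin(3 x)$; $u_{\tau}(x,0) = \psi_{\tau}(x,0) - 2\psi(x,0) = 0$. The boundary conditions carry over: $u(0,\tau) = u(\pi,\tau) = 0$.
Solve for $u$:
  Using separation of variables $u = X(x)T(\tau)$:
  Eigenfunctions: $\sin(nx)$, $n = 1, 2, 3, \ldots$
  General solution: $u(x, \tau) = \sum [A_n \cos(2n \tau) + B_n \sin(2n \tau)] \sin(nx)$
  From $u(x,0) = \sin(x) - 2 \sin(3 x)$: $A_1=1, A_3=-2$. From $u_{\tau}(x,0) = 0$: all $B_n = 0$.
Hence $u(x,\tau) = \sin(x) \cos(2 \tau) - 2 \sin(3 x) \cos(6 \tau)$.
Transform back: $\psi(x,\tau) = e^{2\tau}u(x,\tau)$.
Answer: $\psi(x, \tau) = e^{2 \tau} \sin(x) \cos(2 \tau) - 2 e^{2 \tau} \sin(3 x) \cos(6 \tau)$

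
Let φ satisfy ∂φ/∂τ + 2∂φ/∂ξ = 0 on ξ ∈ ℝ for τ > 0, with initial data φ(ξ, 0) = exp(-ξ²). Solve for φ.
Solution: By characteristics (dξ/dτ = 2), φ(ξ,τ) = f(ξ - 2τ) with f = φ(·, 0).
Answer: φ(ξ, τ) = exp(-(ξ - 2τ)²)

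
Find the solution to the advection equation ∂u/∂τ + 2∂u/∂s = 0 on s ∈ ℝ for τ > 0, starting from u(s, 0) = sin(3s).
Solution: By method of characteristics (waves move right with speed 2):
Along characteristics s - 2τ = const, u is constant, so u(s,τ) = f(s - 2τ) with f = u(·, 0).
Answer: u(s, τ) = sin(3s - 6τ)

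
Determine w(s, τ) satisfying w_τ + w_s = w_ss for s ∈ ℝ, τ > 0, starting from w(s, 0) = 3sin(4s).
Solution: Change to a moving frame: let η = s - τ, σ = τ and write w(s,τ) = u(η,σ).
By the chain rule w_τ = u_σ - u_η, w_s = u_η, w_ss = u_ηη.
Then w_τ + w_s = u_σ: the advection term cancels and the PDE becomes the heat equation u_σ = u_ηη on η ∈ ℝ.
Initial data: u(η,0) = w(η,0) = 3sin(4η).
On η ∈ ℝ each mode satisfies (sin(nη))″ = -n² sin(nη), so exp(-n²σ) sin(nη) solves the heat equation; by superposition u(η,σ) = Σ c_n exp(-n²σ) sin(nη).
Reading off the coefficients: c_4=3, so u(η,σ) = 3exp(-16σ)sin(4η).
Substituting back η = s - τ, σ = τ: w(s,τ) = u(s - τ, τ).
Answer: w(s, τ) = 3exp(-16τ)sin(4s - 4τ)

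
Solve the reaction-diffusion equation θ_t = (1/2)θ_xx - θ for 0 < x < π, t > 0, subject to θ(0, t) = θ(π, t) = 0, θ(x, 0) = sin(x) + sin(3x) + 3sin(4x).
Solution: Substitute θ = exp(-t)u, i.e. u = exp(t)θ.
By the product rule, θ_t = exp(-t)(u_t - u), θ_xx = exp(-t)u_xx.
Substituting into the PDE and dividing by exp(-t): u_t - u = (1/2)u_xx - u.
The lower-order terms cancel, leaving the standard heat equation u_t = (1/2)u_xx.
Initial data for u: u(x,0) = θ(x,0) = sin(x) + sin(3x) + 3sin(4x). The boundary conditions carry over: u(0,t) = u(π,t) = 0.
Solve for u:
  Using separation of variables u = X(x)G(t):
  Eigenfunctions: sin(nx), n = 1, 2, 3, ...
  General solution: u(x, t) = Σ c_n sin(nx) exp(-n² t/2)
  Matching u(x,0) = sin(x) + sin(3x) + 3sin(4x) term by term: c_1=1, c_3=1, c_4=3.
Hence u(x,t) = 3exp(-8t)sin(4x) + exp(-t/2)sin(x) + exp(-9t/2)sin(3x).
Transform back: θ(x,t) = exp(-t)u(x,t).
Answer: θ(x, t) = 3exp(-9t)sin(4x) + exp(-3t/2)sin(x) + exp(-11t/2)sin(3x)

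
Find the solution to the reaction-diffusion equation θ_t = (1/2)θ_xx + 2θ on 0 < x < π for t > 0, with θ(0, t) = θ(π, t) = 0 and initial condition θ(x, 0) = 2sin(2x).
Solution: Substitute θ = exp(2t)u.
Then θ_t = exp(2t)(u_t + 2u), θ_xx = exp(2t)u_xx; substituting and dividing by exp(2t), the lower-order terms cancel: u_t = (1/2)u_xx (standard heat equation).
Data for u: u(x,0) = θ(x,0) = 2sin(2x). The boundary conditions carry over: u(0,t) = u(π,t) = 0.
Separating variables: u = Σ c_n exp(-n²t/2) sin(nx). From u(x,0) = 2sin(2x): c_2=2.
So u(x,t) = 2exp(-2t)sin(2x), and θ(x,t) = exp(2t)u(x,t).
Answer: θ(x, t) = 2sin(2x)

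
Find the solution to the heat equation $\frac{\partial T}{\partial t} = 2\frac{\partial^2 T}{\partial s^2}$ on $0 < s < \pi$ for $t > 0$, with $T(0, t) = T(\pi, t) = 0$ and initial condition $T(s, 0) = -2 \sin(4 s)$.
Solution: Separating variables: $T = \sum c_n e^{-2n^2t} \sin(ns)$. From $T(s,0) = -2 \sin(4 s)$: $c_4=-2$.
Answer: $T(s, t) = -2 e^{-32 t} \sin(4 s)$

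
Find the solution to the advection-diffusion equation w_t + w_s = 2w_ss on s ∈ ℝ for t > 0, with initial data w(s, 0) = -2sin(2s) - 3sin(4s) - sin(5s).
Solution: Change to a moving frame: let η = s - t, σ = t and write w(s,t) = u(η,σ).
By the chain rule w_t = u_σ - u_η, w_s = u_η, w_ss = u_ηη.
Then w_t + w_s = u_σ: the advection term cancels and the PDE becomes the heat equation u_σ = 2u_ηη on η ∈ ℝ.
Initial data: u(η,0) = w(η,0) = -2sin(2η) - 3sin(4η) - sin(5η).
On η ∈ ℝ each mode satisfies (sin(nη))″ = -n² sin(nη), so exp(-2n²σ) sin(nη) solves the heat equation; by superposition u(η,σ) = Σ c_n exp(-2n²σ) sin(nη).
Reading off the coefficients: c_2=-2, c_4=-3, c_5=-1, so u(η,σ) = -2exp(-8σ)sin(2η) - 3exp(-32σ)sin(4η) - exp(-50σ)sin(5η).
Substituting back η = s - t, σ = t: w(s,t) = u(s - t, t).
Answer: w(s, t) = -2exp(-8t)sin(2s - 2t) - 3exp(-32t)sin(4s - 4t) - exp(-50t)sin(5s - 5t)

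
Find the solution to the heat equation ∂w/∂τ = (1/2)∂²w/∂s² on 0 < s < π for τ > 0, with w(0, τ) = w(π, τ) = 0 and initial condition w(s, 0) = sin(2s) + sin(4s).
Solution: Separating variables: w = Σ c_n exp(-n²τ/2) sin(ns). From w(s,0) = sin(2s) + sin(4s): c_2=1, c_4=1.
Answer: w(s, τ) = exp(-2τ)sin(2s) + exp(-8τ)sin(4s)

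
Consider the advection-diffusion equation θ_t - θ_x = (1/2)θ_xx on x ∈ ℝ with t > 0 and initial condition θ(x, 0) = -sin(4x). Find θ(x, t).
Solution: Change to a moving frame: let η = x + t, σ = t and write θ(x,t) = u(η,σ).
By the chain rule θ_t = u_σ + u_η, θ_x = u_η, θ_xx = u_ηη.
Then θ_t - θ_x = u_σ: the advection term cancels and the PDE becomes the heat equation u_σ = (1/2)u_ηη on η ∈ ℝ.
Initial data: u(η,0) = θ(η,0) = -sin(4η).
On η ∈ ℝ each mode satisfies (sin(nη))″ = -n² sin(nη), so exp(-n²σ/2) sin(nη) solves the heat equation; by superposition u(η,σ) = Σ c_n exp(-n²σ/2) sin(nη).
Reading off the coefficients: c_4=-1, so u(η,σ) = -exp(-8σ)sin(4η).
Substituting back η = x + t, σ = t: θ(x,t) = u(x + t, t).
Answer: θ(x, t) = -exp(-8t)sin(4t + 4x)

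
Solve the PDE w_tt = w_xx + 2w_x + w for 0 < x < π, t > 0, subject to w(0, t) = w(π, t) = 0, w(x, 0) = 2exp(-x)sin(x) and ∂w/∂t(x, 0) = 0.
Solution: Substitute w = exp(-x)u.
Then w_x = exp(-x)(u_x - u), w_xx = exp(-x)(u_xx - 2u_x + u), w_tt = exp(-x)u_tt; substituting and dividing by exp(-x), the lower-order terms cancel: u_tt = u_xx (standard wave equation).
Data for u: u(x,0) = exp(x)w(x,0) = 2sin(x); u_t(x,0) = exp(x)w_t(x,0) = 0. The boundary conditions carry over: u(0,t) = u(π,t) = 0.
Separating variables: u = Σ [A_n cos(ω_n t) + B_n sin(ω_n t)] sin(nx), ω_n = n. From ICs: A_1=2.
So u(x,t) = 2sin(x)cos(t), and w(x,t) = exp(-x)u(x,t).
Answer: w(x, t) = 2exp(-x)sin(x)cos(t)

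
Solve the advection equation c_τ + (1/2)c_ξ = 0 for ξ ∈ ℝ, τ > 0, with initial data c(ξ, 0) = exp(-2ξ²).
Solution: By characteristics (dξ/dτ = 1/2), c(ξ,τ) = f(ξ - (1/2)τ) with f = c(·, 0).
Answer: c(ξ, τ) = exp(-2(ξ - τ/2)²)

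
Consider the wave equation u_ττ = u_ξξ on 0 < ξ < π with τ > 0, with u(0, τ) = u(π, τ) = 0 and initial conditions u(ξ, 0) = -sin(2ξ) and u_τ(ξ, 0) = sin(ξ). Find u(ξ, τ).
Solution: Using separation of variables u = X(ξ)T(τ):
Eigenfunctions: sin(nξ), n = 1, 2, 3, ...
General solution: u(ξ, τ) = Σ [A_n cos(n τ) + B_n sin(n τ)] sin(nξ)
From u(ξ,0) = -sin(2ξ): A_2=-1. From u_τ(ξ,0) = sin(ξ), using u_τ(ξ,0) = Σ ω_n B_n sin(nξ) with ω_n = n: B_1 = 1/1 = 1.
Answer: u(ξ, τ) = sin(ξ)sin(τ) - sin(2ξ)cos(2τ)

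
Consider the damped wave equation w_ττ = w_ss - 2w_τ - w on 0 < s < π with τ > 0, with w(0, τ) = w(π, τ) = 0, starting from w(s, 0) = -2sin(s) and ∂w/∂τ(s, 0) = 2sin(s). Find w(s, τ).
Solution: Substitute w = exp(-τ)u.
Then w_τ = exp(-τ)(u_τ - u), w_ττ = exp(-τ)(u_ττ - 2u_τ + u), w_ss = exp(-τ)u_ss; substituting and dividing by exp(-τ), the lower-order terms cancel: u_ττ = u_ss (standard wave equation).
Data for u: u(s,0) = w(s,0) = -2sin(s); u_τ(s,0) = w_τ(s,0) + w(s,0) = 0. The boundary conditions carry over: u(0,τ) = u(π,τ) = 0.
Separating variables: u = Σ [A_n cos(ω_n τ) + B_n sin(ω_n τ)] sin(ns), ω_n = n. From ICs: A_1=-2.
So u(s,τ) = -2sin(s)cos(τ), and w(s,τ) = exp(-τ)u(s,τ).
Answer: w(s, τ) = -2exp(-τ)sin(s)cos(τ)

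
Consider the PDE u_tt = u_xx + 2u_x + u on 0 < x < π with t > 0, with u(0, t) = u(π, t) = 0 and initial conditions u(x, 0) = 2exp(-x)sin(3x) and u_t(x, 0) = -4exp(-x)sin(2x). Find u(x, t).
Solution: Substitute u = exp(-x)w.
Then u_x = exp(-x)(w_x - w), u_xx = exp(-x)(w_xx - 2w_x + w), u_tt = exp(-x)w_tt; substituting and dividing by exp(-x), the lower-order terms cancel: w_tt = w_xx (standard wave equation).
Data for w: w(x,0) = exp(x)u(x,0) = 2sin(3x); w_t(x,0) = exp(x)u_t(x,0) = -4sin(2x). The boundary conditions carry over: w(0,t) = w(π,t) = 0.
Separating variables: w = Σ [A_n cos(ω_n t) + B_n sin(ω_n t)] sin(nx), ω_n = n. From ICs (B_n = velocity coefficient / ω_n): A_3=2, B_2=-2.
So w(x,t) = -2sin(2t)sin(2x) + 2sin(3x)cos(3t), and u(x,t) = exp(-x)w(x,t).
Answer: u(x, t) = -2exp(-x)sin(2t)sin(2x) + 2exp(-x)sin(3x)cos(3t)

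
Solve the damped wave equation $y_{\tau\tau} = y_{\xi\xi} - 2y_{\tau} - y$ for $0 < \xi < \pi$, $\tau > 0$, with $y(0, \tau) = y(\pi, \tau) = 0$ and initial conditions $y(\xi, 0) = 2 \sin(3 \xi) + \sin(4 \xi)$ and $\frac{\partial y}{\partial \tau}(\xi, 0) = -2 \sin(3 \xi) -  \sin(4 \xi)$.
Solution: Substitute $y = e^{-\tau}u$, i.e. $u = e^{\tau}y$.
By the product rule, $y_{\tau} = e^{-\tau}(u_{\tau} - u)$, $y_{\tau\tau} = e^{-\tau}(u_{\tau\tau} - 2u_{\tau} + u)$, $y_{\xi\xi} = e^{-\tau}u_{\xi\xi}$.
Substituting into the PDE and dividing by $e^{-\tau}$: $u_{\tau\tau} - 2u_{\tau} + u = u_{\xi\xi} - 2(u_{\tau} - u) - u$.
The lower-order terms cancel, leaving the standard wave equation $u_{\tau\tau} = u_{\xi\xi}$.
Initial data for $u$: $u(\xi,0) = y(\xi,0) = 2 \sin(3 \xi) + \sin(4 \xi)$; $u_{\tau}(\xi,0) = y_{\tau}(\xi,0) + y(\xi,0) = 0$. The boundary conditions carry over: $u(0,\tau) = u(\pi,\tau) = 0$.
Solve for $u$:
  Using separation of variables $u = X(\xi)T(\tau)$:
  Eigenfunctions: $\sin(n\xi)$, $n = 1, 2, 3, \ldots$
  General solution: $u(\xi, \tau) = \sum [A_n \cos(n \tau) + B_n \sin(n \tau)] \sin(n\xi)$
  From $u(\xi,0) = 2 \sin(3 \xi) + \sin(4 \xi)$: $A_3=2, A_4=1$. From $u_{\tau}(\xi,0) = 0$: all $B_n = 0$.
Hence $u(\xi,\tau) = 2 \sin(3 \xi) \cos(3 \tau) + \sin(4 \xi) \cos(4 \tau)$.
Transform back: $y(\xi,\tau) = e^{-\tau}u(\xi,\tau)$.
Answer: $y(\xi, \tau) = 2 e^{-\tau} \sin(3 \xi) \cos(3 \tau) + e^{-\tau} \sin(4 \xi) \cos(4 \tau)$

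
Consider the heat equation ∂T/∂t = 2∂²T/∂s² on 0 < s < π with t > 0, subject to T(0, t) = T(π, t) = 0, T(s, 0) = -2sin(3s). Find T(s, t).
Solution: Using separation of variables T = X(s)G(t):
Eigenfunctions: sin(ns), n = 1, 2, 3, ...
General solution: T(s, t) = Σ c_n sin(ns) exp(-2n² t)
Matching T(s,0) = -2sin(3s) term by term: c_3=-2.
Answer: T(s, t) = -2exp(-18t)sin(3s)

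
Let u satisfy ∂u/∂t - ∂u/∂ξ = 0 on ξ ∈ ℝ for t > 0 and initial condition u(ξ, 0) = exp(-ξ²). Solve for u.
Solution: By characteristics (dξ/dt = -1), u(ξ,t) = f(ξ + t) with f = u(·, 0).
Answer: u(ξ, t) = exp(-(t + ξ)²)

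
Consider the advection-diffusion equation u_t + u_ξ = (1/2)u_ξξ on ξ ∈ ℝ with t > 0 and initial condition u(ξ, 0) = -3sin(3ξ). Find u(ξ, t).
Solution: Moving frame: η = ξ - t, σ = t, u = w(η,σ), so u_t = w_σ - w_η and u_ξξ = w_ηη.
Hence u_t + u_ξ = w_σ and the PDE becomes the heat equation w_σ = (1/2)w_ηη on η ∈ ℝ.
Initial data: w(η,0) = u(η,0) = -3sin(3η). Each mode sin(nη) decays as exp(-n²σ/2) on ℝ, so w(η,σ) = Σ c_n exp(-n²σ/2) sin(nη) with c_3=-3: w(η,σ) = -3exp(-9σ/2)sin(3η).
Substituting back: u(ξ,t) = w(ξ - t, t).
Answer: u(ξ, t) = 3exp(-9t/2)sin(3t - 3ξ)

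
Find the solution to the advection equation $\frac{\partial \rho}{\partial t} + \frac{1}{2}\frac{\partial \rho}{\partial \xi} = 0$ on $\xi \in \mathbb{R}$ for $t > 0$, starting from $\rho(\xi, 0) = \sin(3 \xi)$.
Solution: By method of characteristics (waves move right with speed 1/2):
Along characteristics $\xi - \frac{1}{2}t =$ const, $\rho$ is constant, so $\rho(\xi,t) = f(\xi - \frac{1}{2}t)$ with $f = \rho( \cdot , 0)$.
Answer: $\rho(\xi, t) = \sin(3 \xi - 3 t/2)$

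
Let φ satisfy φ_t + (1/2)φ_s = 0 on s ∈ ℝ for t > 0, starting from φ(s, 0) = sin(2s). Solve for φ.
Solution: By characteristics (ds/dt = 1/2), φ(s,t) = f(s - (1/2)t) with f = φ(·, 0).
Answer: φ(s, t) = sin(2s - t)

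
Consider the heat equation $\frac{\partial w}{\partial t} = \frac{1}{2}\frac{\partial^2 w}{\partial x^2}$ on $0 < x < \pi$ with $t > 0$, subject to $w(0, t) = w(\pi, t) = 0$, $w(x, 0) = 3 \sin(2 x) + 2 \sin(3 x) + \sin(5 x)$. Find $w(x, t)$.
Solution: Separating variables: $w = \sum c_n e^{-n^2t/2} \sin(nx)$. From $w(x,0) = 3 \sin(2 x) + 2 \sin(3 x) + \sin(5 x)$: $c_2=3, c_3=2, c_5=1$.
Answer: $w(x, t) = 3 e^{-2 t} \sin(2 x) + 2 e^{-9 t/2} \sin(3 x) + e^{-25 t/2} \sin(5 x)$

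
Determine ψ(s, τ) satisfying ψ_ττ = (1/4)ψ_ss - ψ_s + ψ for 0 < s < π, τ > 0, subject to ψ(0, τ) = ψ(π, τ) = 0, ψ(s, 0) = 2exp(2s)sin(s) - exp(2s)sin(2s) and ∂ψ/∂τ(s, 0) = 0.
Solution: Substitute ψ = exp(2s)u, i.e. u = exp(-2s)ψ.
By the product rule, ψ_s = exp(2s)(u_s + 2u), ψ_ss = exp(2s)(u_ss + 4u_s + 4u), ψ_ττ = exp(2s)u_ττ.
Substituting into the PDE and dividing by exp(2s): u_ττ = (1/4)(u_ss + 4u_s + 4u) - (u_s + 2u) + u.
The lower-order terms cancel, leaving the standard wave equation u_ττ = (1/4)u_ss.
Initial data for u: u(s,0) = exp(-2s)ψ(s,0) = 2sin(s) - sin(2s); u_τ(s,0) = exp(-2s)ψ_τ(s,0) = 0. The boundary conditions carry over: u(0,τ) = u(π,τ) = 0.
Solve for u:
  Using separation of variables u = X(s)T(τ):
  Eigenfunctions: sin(ns), n = 1, 2, 3, ...
  General solution: u(s, τ) = Σ [A_n cos(n τ/2) + B_n sin(n τ/2)] sin(ns)
  From u(s,0) = 2sin(s) - sin(2s): A_1=2, A_2=-1. From u_τ(s,0) = 0: all B_n = 0.
Hence u(s,τ) = 2sin(s)cos(τ/2) - sin(2s)cos(τ).
Transform back: ψ(s,τ) = exp(2s)u(s,τ).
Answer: ψ(s, τ) = 2exp(2s)sin(s)cos(τ/2) - exp(2s)sin(2s)cos(τ)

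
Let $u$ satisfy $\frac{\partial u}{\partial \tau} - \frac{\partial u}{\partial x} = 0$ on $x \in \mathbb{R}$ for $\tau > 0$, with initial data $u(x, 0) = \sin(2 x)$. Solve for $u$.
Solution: By characteristics ($dx/d\tau = -1$), $u(x,\tau) = f(x + \tau)$ with $f = u( \cdot , 0)$.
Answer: $u(x, \tau) = \sin(2 \tau + 2 x)$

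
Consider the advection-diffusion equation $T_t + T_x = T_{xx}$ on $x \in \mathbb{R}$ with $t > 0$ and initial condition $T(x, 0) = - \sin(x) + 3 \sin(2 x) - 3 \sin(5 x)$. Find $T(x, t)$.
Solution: Moving frame: $\eta = x - t$, $\sigma = t$, $T = u(\eta,\sigma)$, so $T_t = u_{\sigma} - u_{\eta}$ and $T_{xx} = u_{\eta\eta}$.
Hence $T_t + T_x = u_{\sigma}$ and the PDE becomes the heat equation $u_{\sigma} = u_{\eta\eta}$ on $\eta \in \mathbb{R}$.
Initial data: $u(\eta,0) = T(\eta,0) = - \sin(\eta) + 3 \sin(2 \eta) - 3 \sin(5 \eta)$. Each mode $\sin(n\eta)$ decays as $e^{-n^2\sigma}$ on $\mathbb{R}$, so $u(\eta,\sigma) = \sum c_n e^{-n^2\sigma} \sin(n\eta)$ with $c_1=-1, c_2=3, c_5=-3$: $u(\eta,\sigma) = - e^{-\sigma} \sin(\eta) + 3 e^{-4 \sigma} \sin(2 \eta) - 3 e^{-25 \sigma} \sin(5 \eta)$.
Substituting back: $T(x,t) = u(x - t, t)$.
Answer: $T(x, t) = e^{-t} \sin(t - x) - 3 e^{-4 t} \sin(2 t - 2 x) + 3 e^{-25 t} \sin(5 t - 5 x)$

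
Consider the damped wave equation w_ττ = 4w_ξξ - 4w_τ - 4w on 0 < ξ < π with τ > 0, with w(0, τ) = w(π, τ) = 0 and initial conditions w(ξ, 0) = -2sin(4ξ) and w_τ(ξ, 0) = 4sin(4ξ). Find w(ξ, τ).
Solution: Substitute w = exp(-2τ)u, i.e. u = exp(2τ)w.
By the product rule, w_τ = exp(-2τ)(u_τ - 2u), w_ττ = exp(-2τ)(u_ττ - 4u_τ + 4u), w_ξξ = exp(-2τ)u_ξξ.
Substituting into the PDE and dividing by exp(-2τ): u_ττ - 4u_τ + 4u = 4u_ξξ - 4(u_τ - 2u) - 4u.
The lower-order terms cancel, leaving the standard wave equation u_ττ = 4u_ξξ.
Initial data for u: u(ξ,0) = w(ξ,0) = -2sin(4ξ); u_τ(ξ,0) = w_τ(ξ,0) + 2w(ξ,0) = 0. The boundary conditions carry over: u(0,τ) = u(π,τ) = 0.
Solve for u:
  Using separation of variables u = X(ξ)T(τ):
  Eigenfunctions: sin(nξ), n = 1, 2, 3, ...
  General solution: u(ξ, τ) = Σ [A_n cos(2n τ) + B_n sin(2n τ)] sin(nξ)
  From u(ξ,0) = -2sin(4ξ): A_4=-2. From u_τ(ξ,0) = 0: all B_n = 0.
Hence u(ξ,τ) = -2sin(4ξ)cos(8τ).
Transform back: w(ξ,τ) = exp(-2τ)u(ξ,τ).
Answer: w(ξ, τ) = -2exp(-2τ)sin(4ξ)cos(8τ)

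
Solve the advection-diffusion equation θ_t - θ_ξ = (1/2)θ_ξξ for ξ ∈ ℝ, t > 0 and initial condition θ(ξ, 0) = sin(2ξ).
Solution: Moving frame: η = ξ + t, σ = t, θ = u(η,σ), so θ_t = u_σ + u_η and θ_ξξ = u_ηη.
Hence θ_t - θ_ξ = u_σ and the PDE becomes the heat equation u_σ = (1/2)u_ηη on η ∈ ℝ.
Initial data: u(η,0) = θ(η,0) = sin(2η). Each mode sin(nη) decays as exp(-n²σ/2) on ℝ, so u(η,σ) = Σ c_n exp(-n²σ/2) sin(nη) with c_2=1: u(η,σ) = exp(-2σ)sin(2η).
Substituting back: θ(ξ,t) = u(ξ + t, t).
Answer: θ(ξ, t) = exp(-2t)sin(2t + 2ξ)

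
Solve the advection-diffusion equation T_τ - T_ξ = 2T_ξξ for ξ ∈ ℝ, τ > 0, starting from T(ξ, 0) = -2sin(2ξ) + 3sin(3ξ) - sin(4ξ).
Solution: Moving frame: η = ξ + τ, σ = τ, T = u(η,σ), so T_τ = u_σ + u_η and T_ξξ = u_ηη.
Hence T_τ - T_ξ = u_σ and the PDE becomes the heat equation u_σ = 2u_ηη on η ∈ ℝ.
Initial data: u(η,0) = T(η,0) = -2sin(2η) + 3sin(3η) - sin(4η). Each mode sin(nη) decays as exp(-2n²σ) on ℝ, so u(η,σ) = Σ c_n exp(-2n²σ) sin(nη) with c_2=-2, c_3=3, c_4=-1: u(η,σ) = -2exp(-8σ)sin(2η) + 3exp(-18σ)sin(3η) - exp(-32σ)sin(4η).
Substituting back: T(ξ,τ) = u(ξ + τ, τ).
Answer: T(ξ, τ) = -2exp(-8τ)sin(2ξ + 2τ) + 3exp(-18τ)sin(3ξ + 3τ) - exp(-32τ)sin(4ξ + 4τ)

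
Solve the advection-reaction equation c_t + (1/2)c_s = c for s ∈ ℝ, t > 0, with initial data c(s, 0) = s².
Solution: Substitute c = exp(t)u, i.e. u = exp(-t)c.
By the product rule, c_t = exp(t)(u_t + u), c_s = exp(t)u_s.
Substituting into the PDE and dividing by exp(t): u_t + u + (1/2)u_s = u.
The lower-order terms cancel, leaving the standard advection equation u_t + (1/2)u_s = 0.
Initial data for u: u(s,0) = c(s,0) = s².
Solve for u:
  By method of characteristics (waves move right with speed 1/2):
  Along characteristics s - (1/2)t = const, u is constant, so u(s,t) = f(s - (1/2)t) with f = u(·, 0).
Hence u(s,t) = s² - st + (1/4)t².
Transform back: c(s,t) = exp(t)u(s,t).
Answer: c(s, t) = s²exp(t) - stexp(t) + (1/4)t²exp(t)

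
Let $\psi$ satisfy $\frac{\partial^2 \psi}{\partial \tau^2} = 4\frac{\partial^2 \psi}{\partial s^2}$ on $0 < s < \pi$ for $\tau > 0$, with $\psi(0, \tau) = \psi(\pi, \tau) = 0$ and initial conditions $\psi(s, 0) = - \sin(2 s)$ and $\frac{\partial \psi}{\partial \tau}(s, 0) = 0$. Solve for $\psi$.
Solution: Separating variables: $\psi = \sum [A_n \cos(\omega_n \tau) + B_n \sin(\omega_n \tau)] \sin(ns)$, $\omega_n = 2n$. From ICs: $A_2=-1$.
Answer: $\psi(s, \tau) = - \sin(2 s) \cos(4 \tau)$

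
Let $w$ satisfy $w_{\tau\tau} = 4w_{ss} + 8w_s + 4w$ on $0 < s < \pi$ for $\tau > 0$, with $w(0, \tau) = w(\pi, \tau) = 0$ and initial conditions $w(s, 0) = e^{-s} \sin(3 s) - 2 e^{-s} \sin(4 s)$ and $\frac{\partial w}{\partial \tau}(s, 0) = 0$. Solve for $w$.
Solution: Substitute $w = e^{-s}u$, i.e. $u = e^{s}w$.
By the product rule, $w_s = e^{-s}(u_s - u)$, $w_{ss} = e^{-s}(u_{ss} - 2u_s + u)$, $w_{\tau\tau} = e^{-s}u_{\tau\tau}$.
Substituting into the PDE and dividing by $e^{-s}$: $u_{\tau\tau} = 4(u_{ss} - 2u_s + u) + 8(u_s - u) + 4u$.
The lower-order terms cancel, leaving the standard wave equation $u_{\tau\tau} = 4u_{ss}$.
Initial data for $u$: $u(s,0) = e^{s}w(s,0) = \sin(3 s) - 2 \sin(4 s)$; $u_{\tau}(s,0) = e^{s}w_{\tau}(s,0) = 0$. The boundary conditions carry over: $u(0,\tau) = u(\pi,\tau) = 0$.
Solve for $u$:
  Using separation of variables $u = X(s)T(\tau)$:
  Eigenfunctions: $\sin(ns)$, $n = 1, 2, 3, \ldots$
  General solution: $u(s, \tau) = \sum [A_n \cos(2n \tau) + B_n \sin(2n \tau)] \sin(ns)$
  From $u(s,0) = \sin(3 s) - 2 \sin(4 s)$: $A_3=1, A_4=-2$. From $u_{\tau}(s,0) = 0$: all $B_n = 0$.
Hence $u(s,\tau) = \sin(3 s) \cos(6 \tau) - 2 \sin(4 s) \cos(8 \tau)$.
Transform back: $w(s,\tau) = e^{-s}u(s,\tau)$.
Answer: $w(s, \tau) = e^{-s} \sin(3 s) \cos(6 \tau) - 2 e^{-s} \sin(4 s) \cos(8 \tau)$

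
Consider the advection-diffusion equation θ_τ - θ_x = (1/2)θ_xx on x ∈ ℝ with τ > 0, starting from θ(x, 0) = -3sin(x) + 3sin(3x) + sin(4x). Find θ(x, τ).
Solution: Change to a moving frame: let η = x + τ, σ = τ and write θ(x,τ) = u(η,σ).
By the chain rule θ_τ = u_σ + u_η, θ_x = u_η, θ_xx = u_ηη.
Then θ_τ - θ_x = u_σ: the advection term cancels and the PDE becomes the heat equation u_σ = (1/2)u_ηη on η ∈ ℝ.
Initial data: u(η,0) = θ(η,0) = -3sin(η) + 3sin(3η) + sin(4η).
On η ∈ ℝ each mode satisfies (sin(nη))″ = -n² sin(nη), so exp(-n²σ/2) sin(nη) solves the heat equation; by superposition u(η,σ) = Σ c_n exp(-n²σ/2) sin(nη).
Reading off the coefficients: c_1=-3, c_3=3, c_4=1, so u(η,σ) = exp(-8σ)sin(4η) - 3exp(-σ/2)sin(η) + 3exp(-9σ/2)sin(3η).
Substituting back η = x + τ, σ = τ: θ(x,τ) = u(x + τ, τ).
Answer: θ(x, τ) = exp(-8τ)sin(4x + 4τ) - 3exp(-τ/2)sin(x + τ) + 3exp(-9τ/2)sin(3x + 3τ)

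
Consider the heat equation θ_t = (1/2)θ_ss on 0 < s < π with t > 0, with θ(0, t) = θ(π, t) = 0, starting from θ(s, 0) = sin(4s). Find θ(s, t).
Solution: Separating variables: θ = Σ c_n exp(-n²t/2) sin(ns). From θ(s,0) = sin(4s): c_4=1.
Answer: θ(s, t) = exp(-8t)sin(4s)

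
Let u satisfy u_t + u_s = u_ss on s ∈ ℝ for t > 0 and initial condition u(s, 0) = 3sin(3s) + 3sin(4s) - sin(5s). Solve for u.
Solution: Moving frame: η = s - t, σ = t, u = w(η,σ), so u_t = w_σ - w_η and u_ss = w_ηη.
Hence u_t + u_s = w_σ and the PDE becomes the heat equation w_σ = w_ηη on η ∈ ℝ.
Initial data: w(η,0) = u(η,0) = 3sin(3η) + 3sin(4η) - sin(5η). Each mode sin(nη) decays as exp(-n²σ) on ℝ, so w(η,σ) = Σ c_n exp(-n²σ) sin(nη) with c_3=3, c_4=3, c_5=-1: w(η,σ) = 3exp(-9σ)sin(3η) + 3exp(-16σ)sin(4η) - exp(-25σ)sin(5η).
Substituting back: u(s,t) = w(s - t, t).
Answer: u(s, t) = 3exp(-9t)sin(3s - 3t) + 3exp(-16t)sin(4s - 4t) - exp(-25t)sin(5s - 5t)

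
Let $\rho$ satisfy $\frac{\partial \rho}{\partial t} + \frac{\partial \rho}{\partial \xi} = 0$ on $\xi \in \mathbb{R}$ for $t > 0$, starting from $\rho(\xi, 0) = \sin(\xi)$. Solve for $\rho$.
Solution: By characteristics ($d\xi/dt = 1$), $\rho(\xi,t) = f(\xi - t)$ with $f = \rho( \cdot , 0)$.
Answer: $\rho(\xi, t) = \sin(\xi - t)$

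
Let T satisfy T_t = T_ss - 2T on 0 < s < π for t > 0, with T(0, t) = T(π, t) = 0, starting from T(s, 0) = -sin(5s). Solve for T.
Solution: Substitute T = exp(-2t)u.
Then T_t = exp(-2t)(u_t - 2u), T_ss = exp(-2t)u_ss; substituting and dividing by exp(-2t), the lower-order terms cancel: u_t = u_ss (standard heat equation).
Data for u: u(s,0) = T(s,0) = -sin(5s). The boundary conditions carry over: u(0,t) = u(π,t) = 0.
Separating variables: u = Σ c_n exp(-n²t) sin(ns). From u(s,0) = -sin(5s): c_5=-1.
So u(s,t) = -exp(-25t)sin(5s), and T(s,t) = exp(-2t)u(s,t).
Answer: T(s, t) = -exp(-27t)sin(5s)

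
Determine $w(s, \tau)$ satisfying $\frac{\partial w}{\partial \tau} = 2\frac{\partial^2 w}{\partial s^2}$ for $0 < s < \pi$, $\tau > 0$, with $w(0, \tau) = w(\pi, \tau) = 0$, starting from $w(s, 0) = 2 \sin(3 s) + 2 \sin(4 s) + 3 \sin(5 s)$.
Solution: Using separation of variables $w = X(s)T(\tau)$:
Eigenfunctions: $\sin(ns)$, $n = 1, 2, 3, \ldots$
General solution: $w(s, \tau) = \sum c_n \sin(ns) e^{-2n^2 \tau}$
Matching $w(s,0) = 2 \sin(3 s) + 2 \sin(4 s) + 3 \sin(5 s)$ term by term: $c_3=2, c_4=2, c_5=3$.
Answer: $w(s, \tau) = 2 e^{-18 \tau} \sin(3 s) + 2 e^{-32 \tau} \sin(4 s) + 3 e^{-50 \tau} \sin(5 s)$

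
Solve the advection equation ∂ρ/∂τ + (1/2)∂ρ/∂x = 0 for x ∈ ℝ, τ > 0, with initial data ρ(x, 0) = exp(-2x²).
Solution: By method of characteristics (waves move right with speed 1/2):
Along characteristics x - (1/2)τ = const, ρ is constant, so ρ(x,τ) = f(x - (1/2)τ) with f = ρ(·, 0).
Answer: ρ(x, τ) = exp(-2(x - τ/2)²)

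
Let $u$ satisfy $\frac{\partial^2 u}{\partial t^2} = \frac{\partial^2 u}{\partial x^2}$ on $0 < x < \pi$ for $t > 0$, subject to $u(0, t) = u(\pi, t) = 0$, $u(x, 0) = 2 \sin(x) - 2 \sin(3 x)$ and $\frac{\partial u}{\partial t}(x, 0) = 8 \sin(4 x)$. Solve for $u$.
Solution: Using separation of variables $u = X(x)T(t)$:
Eigenfunctions: $\sin(nx)$, $n = 1, 2, 3, \ldots$
General solution: $u(x, t) = \sum [A_n \cos(n t) + B_n \sin(n t)] \sin(nx)$
From $u(x,0) = 2 \sin(x) - 2 \sin(3 x)$: $A_1=2, A_3=-2$. From $u_t(x,0) = 8 \sin(4 x)$, using $u_t(x,0) = \sum \omega_n B_n \sin(nx)$ with $\omega_n = n$: $B_4 = 8/4 = 2$.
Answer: $u(x, t) = 2 \sin(4 t) \sin(4 x) + 2 \sin(x) \cos(t) - 2 \sin(3 x) \cos(3 t)$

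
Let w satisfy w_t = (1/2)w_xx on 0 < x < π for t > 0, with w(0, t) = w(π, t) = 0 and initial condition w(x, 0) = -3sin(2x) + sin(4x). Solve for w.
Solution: Separating variables: w = Σ c_n exp(-n²t/2) sin(nx). From w(x,0) = -3sin(2x) + sin(4x): c_2=-3, c_4=1.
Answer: w(x, t) = -3exp(-2t)sin(2x) + exp(-8t)sin(4x)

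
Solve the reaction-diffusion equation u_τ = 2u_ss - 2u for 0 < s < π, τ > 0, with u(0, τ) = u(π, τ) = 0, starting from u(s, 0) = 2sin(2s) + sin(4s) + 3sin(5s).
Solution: Substitute u = exp(-2τ)w, i.e. w = exp(2τ)u.
By the product rule, u_τ = exp(-2τ)(w_τ - 2w), u_ss = exp(-2τ)w_ss.
Substituting into the PDE and dividing by exp(-2τ): w_τ - 2w = 2w_ss - 2w.
The lower-order terms cancel, leaving the standard heat equation w_τ = 2w_ss.
Initial data for w: w(s,0) = u(s,0) = 2sin(2s) + sin(4s) + 3sin(5s). The boundary conditions carry over: w(0,τ) = w(π,τ) = 0.
Solve for w:
  Using separation of variables w = X(s)T(τ):
  Eigenfunctions: sin(ns), n = 1, 2, 3, ...
  General solution: w(s, τ) = Σ c_n sin(ns) exp(-2n² τ)
  Matching w(s,0) = 2sin(2s) + sin(4s) + 3sin(5s) term by term: c_2=2, c_4=1, c_5=3.
Hence w(s,τ) = 2exp(-8τ)sin(2s) + exp(-32τ)sin(4s) + 3exp(-50τ)sin(5s).
Transform back: u(s,τ) = exp(-2τ)w(s,τ).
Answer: u(s, τ) = 2exp(-10τ)sin(2s) + exp(-34τ)sin(4s) + 3exp(-52τ)sin(5s)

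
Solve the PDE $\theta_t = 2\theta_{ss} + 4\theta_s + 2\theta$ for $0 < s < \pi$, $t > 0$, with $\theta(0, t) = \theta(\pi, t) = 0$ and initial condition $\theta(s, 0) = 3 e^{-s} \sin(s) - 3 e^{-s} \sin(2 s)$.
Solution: Substitute $\theta = e^{-s}u$.
Then $\theta_s = e^{-s}(u_s - u)$, $\theta_{ss} = e^{-s}(u_{ss} - 2u_s + u)$, $\theta_t = e^{-s}u_t$; substituting and dividing by $e^{-s}$, the lower-order terms cancel: $u_t = 2u_{ss}$ (standard heat equation).
Data for $u$: $u(s,0) = e^{s}\theta(s,0) = 3 \sin(s) - 3 \sin(2 s)$. The boundary conditions carry over: $u(0,t) = u(\pi,t) = 0$.
Separating variables: $u = \sum c_n e^{-2n^2t} \sin(ns)$. From $u(s,0) = 3 \sin(s) - 3 \sin(2 s)$: $c_1=3, c_2=-3$.
So $u(s,t) = 3 e^{-2 t} \sin(s) - 3 e^{-8 t} \sin(2 s)$, and $\theta(s,t) = e^{-s}u(s,t)$.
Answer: $\theta(s, t) = 3 e^{-s} e^{-2 t} \sin(s) - 3 e^{-s} e^{-8 t} \sin(2 s)$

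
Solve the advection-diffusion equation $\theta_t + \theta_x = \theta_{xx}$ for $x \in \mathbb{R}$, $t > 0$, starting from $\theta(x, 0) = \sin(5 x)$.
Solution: Moving frame: $\eta = x - t$, $\sigma = t$, $\theta = u(\eta,\sigma)$, so $\theta_t = u_{\sigma} - u_{\eta}$ and $\theta_{xx} = u_{\eta\eta}$.
Hence $\theta_t + \theta_x = u_{\sigma}$ and the PDE becomes the heat equation $u_{\sigma} = u_{\eta\eta}$ on $\eta \in \mathbb{R}$.
Initial data: $u(\eta,0) = \theta(\eta,0) = \sin(5 \eta)$. Each mode $\sin(n\eta)$ decays as $e^{-n^2\sigma}$ on $\mathbb{R}$, so $u(\eta,\sigma) = \sum c_n e^{-n^2\sigma} \sin(n\eta)$ with $c_5=1$: $u(\eta,\sigma) = e^{-25 \sigma} \sin(5 \eta)$.
Substituting back: $\theta(x,t) = u(x - t, t)$.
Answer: $\theta(x, t) = - e^{-25 t} \sin(5 t - 5 x)$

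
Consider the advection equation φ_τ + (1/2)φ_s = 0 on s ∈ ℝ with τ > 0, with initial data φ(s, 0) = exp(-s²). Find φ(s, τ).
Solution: By method of characteristics (waves move right with speed 1/2):
Along characteristics s - (1/2)τ = const, φ is constant, so φ(s,τ) = f(s - (1/2)τ) with f = φ(·, 0).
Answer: φ(s, τ) = exp(-(s - τ/2)²)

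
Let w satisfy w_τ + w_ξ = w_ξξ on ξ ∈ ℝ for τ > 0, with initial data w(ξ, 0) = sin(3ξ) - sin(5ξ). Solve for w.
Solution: Change to a moving frame: let η = ξ - τ, σ = τ and write w(ξ,τ) = u(η,σ).
By the chain rule w_τ = u_σ - u_η, w_ξ = u_η, w_ξξ = u_ηη.
Then w_τ + w_ξ = u_σ: the advection term cancels and the PDE becomes the heat equation u_σ = u_ηη on η ∈ ℝ.
Initial data: u(η,0) = w(η,0) = sin(3η) - sin(5η).
On η ∈ ℝ each mode satisfies (sin(nη))″ = -n² sin(nη), so exp(-n²σ) sin(nη) solves the heat equation; by superposition u(η,σ) = Σ c_n exp(-n²σ) sin(nη).
Reading off the coefficients: c_3=1, c_5=-1, so u(η,σ) = exp(-9σ)sin(3η) - exp(-25σ)sin(5η).
Substituting back η = ξ - τ, σ = τ: w(ξ,τ) = u(ξ - τ, τ).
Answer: w(ξ, τ) = exp(-9τ)sin(3ξ - 3τ) - exp(-25τ)sin(5ξ - 5τ)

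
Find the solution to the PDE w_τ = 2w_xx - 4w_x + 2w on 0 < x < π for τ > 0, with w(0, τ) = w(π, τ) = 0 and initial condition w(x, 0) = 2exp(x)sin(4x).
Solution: Substitute w = exp(x)u, i.e. u = exp(-x)w.
By the product rule, w_x = exp(x)(u_x + u), w_xx = exp(x)(u_xx + 2u_x + u), w_τ = exp(x)u_τ.
Substituting into the PDE and dividing by exp(x): u_τ = 2(u_xx + 2u_x + u) - 4(u_x + u) + 2u.
The lower-order terms cancel, leaving the standard heat equation u_τ = 2u_xx.
Initial data for u: u(x,0) = exp(-x)w(x,0) = 2sin(4x). The boundary conditions carry over: u(0,τ) = u(π,τ) = 0.
Solve for u:
  Using separation of variables u = X(x)T(τ):
  Eigenfunctions: sin(nx), n = 1, 2, 3, ...
  General solution: u(x, τ) = Σ c_n sin(nx) exp(-2n² τ)
  Matching u(x,0) = 2sin(4x) term by term: c_4=2.
Hence u(x,τ) = 2exp(-32τ)sin(4x).
Transform back: w(x,τ) = exp(x)u(x,τ).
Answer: w(x, τ) = 2exp(x)exp(-32τ)sin(4x)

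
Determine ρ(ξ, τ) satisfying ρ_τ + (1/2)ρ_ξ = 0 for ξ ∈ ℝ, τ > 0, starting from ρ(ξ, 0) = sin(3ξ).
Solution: By characteristics (dξ/dτ = 1/2), ρ(ξ,τ) = f(ξ - (1/2)τ) with f = ρ(·, 0).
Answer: ρ(ξ, τ) = sin(3ξ - 3τ/2)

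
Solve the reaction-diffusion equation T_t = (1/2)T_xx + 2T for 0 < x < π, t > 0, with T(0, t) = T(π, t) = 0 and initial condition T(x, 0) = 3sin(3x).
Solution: Substitute T = exp(2t)u.
Then T_t = exp(2t)(u_t + 2u), T_xx = exp(2t)u_xx; substituting and dividing by exp(2t), the lower-order terms cancel: u_t = (1/2)u_xx (standard heat equation).
Data for u: u(x,0) = T(x,0) = 3sin(3x). The boundary conditions carry over: u(0,t) = u(π,t) = 0.
Separating variables: u = Σ c_n exp(-n²t/2) sin(nx). From u(x,0) = 3sin(3x): c_3=3.
So u(x,t) = 3exp(-9t/2)sin(3x), and T(x,t) = exp(2t)u(x,t).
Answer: T(x, t) = 3exp(-5t/2)sin(3x)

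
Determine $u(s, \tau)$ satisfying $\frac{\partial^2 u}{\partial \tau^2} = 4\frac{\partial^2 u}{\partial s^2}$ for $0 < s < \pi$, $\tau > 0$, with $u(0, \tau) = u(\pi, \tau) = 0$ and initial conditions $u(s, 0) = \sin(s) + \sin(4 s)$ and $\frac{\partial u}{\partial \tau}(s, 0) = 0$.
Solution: Separating variables: $u = \sum [A_n \cos(\omega_n \tau) + B_n \sin(\omega_n \tau)] \sin(ns)$, $\omega_n = 2n$. From ICs: $A_1=1, A_4=1$.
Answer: $u(s, \tau) = \sin(s) \cos(2 \tau) + \sin(4 s) \cos(8 \tau)$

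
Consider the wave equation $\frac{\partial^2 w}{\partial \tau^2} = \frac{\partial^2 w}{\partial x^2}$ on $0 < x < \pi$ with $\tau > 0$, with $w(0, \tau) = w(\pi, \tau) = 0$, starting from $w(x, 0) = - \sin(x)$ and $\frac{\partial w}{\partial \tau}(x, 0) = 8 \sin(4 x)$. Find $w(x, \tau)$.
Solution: Using separation of variables $w = X(x)T(\tau)$:
Eigenfunctions: $\sin(nx)$, $n = 1, 2, 3, \ldots$
General solution: $w(x, \tau) = \sum [A_n \cos(n \tau) + B_n \sin(n \tau)] \sin(nx)$
From $w(x,0) = - \sin(x)$: $A_1=-1$. From $w_{\tau}(x,0) = 8 \sin(4 x)$, using $w_{\tau}(x,0) = \sum \omega_n B_n \sin(nx)$ with $\omega_n = n$: $B_4 = 8/4 = 2$.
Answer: $w(x, \tau) = 2 \sin(4 \tau) \sin(4 x) -  \sin(x) \cos(\tau)$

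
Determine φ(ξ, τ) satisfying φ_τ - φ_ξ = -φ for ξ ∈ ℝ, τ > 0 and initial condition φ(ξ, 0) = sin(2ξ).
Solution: Substitute φ = exp(-τ)u.
Then φ_τ = exp(-τ)(u_τ - u), φ_ξ = exp(-τ)u_ξ; substituting and dividing by exp(-τ), the lower-order terms cancel: u_τ - u_ξ = 0 (standard advection equation).
Data for u: u(ξ,0) = φ(ξ,0) = sin(2ξ).
By characteristics (dξ/dτ = -1), u(ξ,τ) = f(ξ + τ) with f = u(·, 0).
So u(ξ,τ) = sin(2ξ + 2τ), and φ(ξ,τ) = exp(-τ)u(ξ,τ).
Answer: φ(ξ, τ) = exp(-τ)sin(2ξ + 2τ)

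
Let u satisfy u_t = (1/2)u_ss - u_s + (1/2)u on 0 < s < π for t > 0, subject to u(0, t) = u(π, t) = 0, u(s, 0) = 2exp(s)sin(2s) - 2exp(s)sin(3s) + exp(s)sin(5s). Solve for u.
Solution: Substitute u = exp(s)w, i.e. w = exp(-s)u.
By the product rule, u_s = exp(s)(w_s + w), u_ss = exp(s)(w_ss + 2w_s + w), u_t = exp(s)w_t.
Substituting into the PDE and dividing by exp(s): w_t = (1/2)(w_ss + 2w_s + w) - (w_s + w) + (1/2)w.
The lower-order terms cancel, leaving the standard heat equation w_t = (1/2)w_ss.
Initial data for w: w(s,0) = exp(-s)u(s,0) = 2sin(2s) - 2sin(3s) + sin(5s). The boundary conditions carry over: w(0,t) = w(π,t) = 0.
Solve for w:
  Using separation of variables w = X(s)T(t):
  Eigenfunctions: sin(ns), n = 1, 2, 3, ...
  General solution: w(s, t) = Σ c_n sin(ns) exp(-n² t/2)
  Matching w(s,0) = 2sin(2s) - 2sin(3s) + sin(5s) term by term: c_2=2, c_3=-2, c_5=1.
Hence w(s,t) = 2exp(-2t)sin(2s) - 2exp(-9t/2)sin(3s) + exp(-25t/2)sin(5s).
Transform back: u(s,t) = exp(s)w(s,t).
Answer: u(s, t) = 2exp(s)exp(-2t)sin(2s) - 2exp(s)exp(-9t/2)sin(3s) + exp(s)exp(-25t/2)sin(5s)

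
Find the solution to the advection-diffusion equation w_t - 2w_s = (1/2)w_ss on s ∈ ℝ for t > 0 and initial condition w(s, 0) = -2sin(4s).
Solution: Change to a moving frame: let η = s + 2t, σ = t and write w(s,t) = u(η,σ).
By the chain rule w_t = u_σ + 2u_η, w_s = u_η, w_ss = u_ηη.
Then w_t - 2w_s = u_σ: the advection term cancels and the PDE becomes the heat equation u_σ = (1/2)u_ηη on η ∈ ℝ.
Initial data: u(η,0) = w(η,0) = -2sin(4η).
On η ∈ ℝ each mode satisfies (sin(nη))″ = -n² sin(nη), so exp(-n²σ/2) sin(nη) solves the heat equation; by superposition u(η,σ) = Σ c_n exp(-n²σ/2) sin(nη).
Reading off the coefficients: c_4=-2, so u(η,σ) = -2exp(-8σ)sin(4η).
Substituting back η = s + 2t, σ = t: w(s,t) = u(s + 2t, t).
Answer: w(s, t) = -2exp(-8t)sin(4s + 8t)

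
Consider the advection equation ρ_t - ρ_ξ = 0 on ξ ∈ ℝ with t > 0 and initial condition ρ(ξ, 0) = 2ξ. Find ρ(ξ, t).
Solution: By characteristics (dξ/dt = -1), ρ(ξ,t) = f(ξ + t) with f = ρ(·, 0).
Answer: ρ(ξ, t) = 2t + 2ξ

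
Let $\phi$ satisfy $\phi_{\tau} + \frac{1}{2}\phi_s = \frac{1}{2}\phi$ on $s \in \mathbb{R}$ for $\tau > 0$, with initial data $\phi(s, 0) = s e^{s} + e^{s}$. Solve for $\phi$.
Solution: Substitute $\phi = e^{s}u$, i.e. $u = e^{-s}\phi$.
By the product rule, $\phi_s = e^{s}(u_s + u)$, $\phi_{\tau} = e^{s}u_{\tau}$.
Substituting into the PDE and dividing by $e^{s}$: $u_{\tau} + \frac{1}{2}(u_s + u) = \frac{1}{2}u$.
The lower-order terms cancel, leaving the standard advection equation $u_{\tau} + \frac{1}{2}u_s = 0$.
Initial data for $u$: $u(s,0) = e^{-s}\phi(s,0) = s + 1$.
Solve for $u$:
  By method of characteristics (waves move right with speed 1/2):
  Along characteristics $s - \frac{1}{2}\tau =$ const, $u$ is constant, so $u(s,\tau) = f(s - \frac{1}{2}\tau)$ with $f = u( \cdot , 0)$.
Hence $u(s,\tau) = s - \frac{1}{2} \tau + 1$.
Transform back: $\phi(s,\tau) = e^{s}u(s,\tau)$.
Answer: $\phi(s, \tau) = -\frac{1}{2} \tau e^{s} + s e^{s} + e^{s}$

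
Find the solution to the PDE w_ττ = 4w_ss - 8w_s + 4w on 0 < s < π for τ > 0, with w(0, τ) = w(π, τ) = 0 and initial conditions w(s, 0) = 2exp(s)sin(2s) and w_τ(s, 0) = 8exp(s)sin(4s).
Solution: Substitute w = exp(s)u, i.e. u = exp(-s)w.
By the product rule, w_s = exp(s)(u_s + u), w_ss = exp(s)(u_ss + 2u_s + u), w_ττ = exp(s)u_ττ.
Substituting into the PDE and dividing by exp(s): u_ττ = 4(u_ss + 2u_s + u) - 8(u_s + u) + 4u.
The lower-order terms cancel, leaving the standard wave equation u_ττ = 4u_ss.
Initial data for u: u(s,0) = exp(-s)w(s,0) = 2sin(2s); u_τ(s,0) = exp(-s)w_τ(s,0) = 8sin(4s). The boundary conditions carry over: u(0,τ) = u(π,τ) = 0.
Solve for u:
  Using separation of variables u = X(s)T(τ):
  Eigenfunctions: sin(ns), n = 1, 2, 3, ...
  General solution: u(s, τ) = Σ [A_n cos(2n τ) + B_n sin(2n τ)] sin(ns)
  From u(s,0) = 2sin(2s): A_2=2. From u_τ(s,0) = 8sin(4s), using u_τ(s,0) = Σ ω_n B_n sin(ns) with ω_n = 2n: B_4 = 8/8 = 1.
Hence u(s,τ) = 2sin(2s)cos(4τ) + sin(4s)sin(8τ).
Transform back: w(s,τ) = exp(s)u(s,τ).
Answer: w(s, τ) = 2exp(s)sin(2s)cos(4τ) + exp(s)sin(4s)sin(8τ)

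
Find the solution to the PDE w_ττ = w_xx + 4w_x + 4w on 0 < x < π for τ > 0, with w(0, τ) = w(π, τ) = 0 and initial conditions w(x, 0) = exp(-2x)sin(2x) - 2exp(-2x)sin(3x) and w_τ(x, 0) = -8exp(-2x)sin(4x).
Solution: Substitute w = exp(-2x)u, i.e. u = exp(2x)w.
By the product rule, w_x = exp(-2x)(u_x - 2u), w_xx = exp(-2x)(u_xx - 4u_x + 4u), w_ττ = exp(-2x)u_ττ.
Substituting into the PDE and dividing by exp(-2x): u_ττ = (u_xx - 4u_x + 4u) + 4(u_x - 2u) + 4u.
The lower-order terms cancel, leaving the standard wave equation u_ττ = u_xx.
Initial data for u: u(x,0) = exp(2x)w(x,0) = sin(2x) - 2sin(3x); u_τ(x,0) = exp(2x)w_τ(x,0) = -8sin(4x). The boundary conditions carry over: u(0,τ) = u(π,τ) = 0.
Solve for u:
  Using separation of variables u = X(x)T(τ):
  Eigenfunctions: sin(nx), n = 1, 2, 3, ...
  General solution: u(x, τ) = Σ [A_n cos(n τ) + B_n sin(n τ)] sin(nx)
  From u(x,0) = sin(2x) - 2sin(3x): A_2=1, A_3=-2. From u_τ(x,0) = -8sin(4x), using u_τ(x,0) = Σ ω_n B_n sin(nx) with ω_n = n: B_4 = (-8)/4 = -2.
Hence u(x,τ) = sin(2x)cos(2τ) - 2sin(3x)cos(3τ) - 2sin(4x)sin(4τ).
Transform back: w(x,τ) = exp(-2x)u(x,τ).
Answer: w(x, τ) = exp(-2x)sin(2x)cos(2τ) - 2exp(-2x)sin(3x)cos(3τ) - 2exp(-2x)sin(4x)sin(4τ)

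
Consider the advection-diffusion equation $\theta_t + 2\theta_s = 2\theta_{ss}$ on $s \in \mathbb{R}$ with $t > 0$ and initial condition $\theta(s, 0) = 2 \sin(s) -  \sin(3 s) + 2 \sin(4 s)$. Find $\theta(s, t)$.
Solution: Change to a moving frame: let $\eta = s - 2t$, $\sigma = t$ and write $\theta(s,t) = u(\eta,\sigma)$.
By the chain rule $\theta_t = u_{\sigma} - 2u_{\eta}$, $\theta_s = u_{\eta}$, $\theta_{ss} = u_{\eta\eta}$.
Then $\theta_t + 2\theta_s = u_{\sigma}$: the advection term cancels and the PDE becomes the heat equation $u_{\sigma} = 2u_{\eta\eta}$ on $\eta \in \mathbb{R}$.
Initial data: $u(\eta,0) = \theta(\eta,0) = 2 \sin(\eta) - \sin(3 \eta) + 2 \sin(4 \eta)$.
On $\eta \in \mathbb{R}$ each mode satisfies $(\sin(n\eta))'' = -n^2 \sin(n\eta)$, so $e^{-2n^2\sigma} \sin(n\eta)$ solves the heat equation; by superposition $u(\eta,\sigma) = \sum c_n e^{-2n^2\sigma} \sin(n\eta)$.
Reading off the coefficients: $c_1=2, c_3=-1, c_4=2$, so $u(\eta,\sigma) = 2 e^{-2 \sigma} \sin(\eta) - e^{-18 \sigma} \sin(3 \eta) + 2 e^{-32 \sigma} \sin(4 \eta)$.
Substituting back $\eta = s - 2t$, $\sigma = t$: $\theta(s,t) = u(s - 2t, t)$.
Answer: $\theta(s, t) = 2 e^{-2 t} \sin(s - 2 t) -  e^{-18 t} \sin(3 s - 6 t) + 2 e^{-32 t} \sin(4 s - 8 t)$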